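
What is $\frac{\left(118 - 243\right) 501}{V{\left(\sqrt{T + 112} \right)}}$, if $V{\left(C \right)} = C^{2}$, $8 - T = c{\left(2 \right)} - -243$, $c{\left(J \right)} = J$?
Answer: $501$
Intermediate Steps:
$T = -237$ ($T = 8 - \left(2 - -243\right) = 8 - \left(2 + 243\right) = 8 - 245 = -237$)
$\frac{\left(118 - 243\right) 501}{V{\left(\sqrt{T + 112} \right)}} = \frac{\left(118 - 243\right) 501}{\left(\sqrt{-237 + 112}\right)^{2}} = \frac{\left(-125\right) 501}{\left(\sqrt{-125}\right)^{2}} = - \frac{62625}{\left(5 i \sqrt{5}\right)^{2}} = - \frac{62625}{-125} = \left(-62625\right) \left(- \frac{1}{125}\right) = 501$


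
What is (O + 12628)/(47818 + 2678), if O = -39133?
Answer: -8835/16832 ≈ -0.52489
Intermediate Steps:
(O + 12628)/(47818 + 2678) = (-39133 + 12628)/(47818 + 2678) = -26505/50496 = -26505*1/50496 = -8835/16832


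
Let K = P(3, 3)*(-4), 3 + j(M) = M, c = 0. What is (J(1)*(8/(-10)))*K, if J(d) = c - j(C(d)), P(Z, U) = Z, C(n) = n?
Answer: 96/5 ≈ 19.200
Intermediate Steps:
j(M) = -3 + M
J(d) = 3 - d (J(d) = 0 - (-3 + d) = 0 + (3 - d) = 3 - d)
K = -12 (K = 3*(-4) = -12)
(J(1)*(8/(-10)))*K = ((3 - 1*1)*(8/(-10)))*(-12) = ((3 - 1)*(8*(-1/10)))*(-12) = (2*(-4/5))*(-12) = -8/5*(-12) = 96/5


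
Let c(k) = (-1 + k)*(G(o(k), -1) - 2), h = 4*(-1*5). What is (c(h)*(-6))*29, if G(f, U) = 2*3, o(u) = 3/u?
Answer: 14616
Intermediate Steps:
G(f, U) = 6
h = -20 (h = 4*(-5) = -20)
c(k) = -4 + 4*k (c(k) = (-1 + k)*(6 - 2) = (-1 + k)*4 = -4 + 4*k)
(c(h)*(-6))*29 = ((-4 + 4*(-20))*(-6))*29 = ((-4 - 80)*(-6))*29 = -84*(-6)*29 = 504*29 = 14616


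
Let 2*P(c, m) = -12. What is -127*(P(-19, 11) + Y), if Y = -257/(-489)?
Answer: 339979/489 ≈ 695.25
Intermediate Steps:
Y = 257/489 (Y = -257*(-1/489) = 257/489 ≈ 0.52556)
P(c, m) = -6 (P(c, m) = (½)*(-12) = -6)
-127*(P(-19, 11) + Y) = -127*(-6 + 257/489) = -127*(-2677/489) = 339979/489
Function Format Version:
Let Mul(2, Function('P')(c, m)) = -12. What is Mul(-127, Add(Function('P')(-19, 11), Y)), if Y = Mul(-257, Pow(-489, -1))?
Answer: Rational(339979, 489) ≈ 695.25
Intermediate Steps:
Y = Rational(257, 489) (Y = Mul(-257, Rational(-1, 489)) = Rational(257, 489) ≈ 0.52556)
Function('P')(c, m) = -6 (Function('P')(c, m) = Mul(Rational(1, 2), -12) = -6)
Mul(-127, Add(Function('P')(-19, 11), Y)) = Mul(-127, Add(-6, Rational(257, 489))) = Mul(-127, Rational(-2677, 489)) = Rational(339979, 489)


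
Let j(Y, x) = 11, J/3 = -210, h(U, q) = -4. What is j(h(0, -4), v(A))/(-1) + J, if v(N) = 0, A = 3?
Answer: -641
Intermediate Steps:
J = -630 (J = 3*(-210) = -630)
j(h(0, -4), v(A))/(-1) + J = 11/(-1) - 630 = 11*(-1) - 630 = -11 - 630 = -641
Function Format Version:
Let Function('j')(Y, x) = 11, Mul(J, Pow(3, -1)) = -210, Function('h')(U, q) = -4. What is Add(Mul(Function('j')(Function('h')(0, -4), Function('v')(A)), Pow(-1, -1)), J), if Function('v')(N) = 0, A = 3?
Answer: -641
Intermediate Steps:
J = -630 (J = Mul(3, -210) = -630)
Add(Mul(Function('j')(Function('h')(0, -4), Function('v')(A)), Pow(-1, -1)), J) = Add(Mul(11, Pow(-1, -1)), -630) = Add(Mul(11, -1), -630) = Add(-11, -630) = -641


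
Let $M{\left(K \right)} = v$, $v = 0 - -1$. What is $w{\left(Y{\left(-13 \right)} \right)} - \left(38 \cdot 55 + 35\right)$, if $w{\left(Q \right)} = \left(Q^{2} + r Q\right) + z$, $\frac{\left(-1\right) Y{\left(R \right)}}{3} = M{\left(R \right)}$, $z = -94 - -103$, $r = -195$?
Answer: $-1522$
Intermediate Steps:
$z = 9$ ($z = -94 + 103 = 9$)
$v = 1$ ($v = 0 + 1 = 1$)
$M{\left(K \right)} = 1$
$Y{\left(R \right)} = -3$ ($Y{\left(R \right)} = \left(-3\right) 1 = -3$)
$w{\left(Q \right)} = 9 + Q^{2} - 195 Q$ ($w{\left(Q \right)} = \left(Q^{2} - 195 Q\right) + 9 = 9 + Q^{2} - 195 Q$)
$w{\left(Y{\left(-13 \right)} \right)} - \left(38 \cdot 55 + 35\right) = \left(9 + \left(-3\right)^{2} - -585\right) - \left(38 \cdot 55 + 35\right) = \left(9 + 9 + 585\right) - \left(2090 + 35\right) = 603 - 2125 = -1522$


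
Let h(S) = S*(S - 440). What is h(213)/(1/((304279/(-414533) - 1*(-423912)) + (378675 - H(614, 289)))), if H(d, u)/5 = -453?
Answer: -16131702403028787/414533 ≈ -3.8915e+10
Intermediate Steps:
H(d, u) = -2265 (H(d, u) = 5*(-453) = -2265)
h(S) = S*(-440 + S)
h(213)/(1/((304279/(-414533) - 1*(-423912)) + (378675 - H(614, 289)))) = (213*(-440 + 213))/(1/((304279/(-414533) - 1*(-423912)) + (378675 - 1*(-2265)))) = (213*(-227))/(1/((304279*(-1/414533) + 423912) + (378675 + 2265))) = -48351/(1/((-304279/414533 + 423912) + 380940)) = -48351/(1/(175725208817/414533 + 380940)) = -48351/(1/(333637409837/414533)) = -48351/414533/333637409837 = -48351*333637409837/414533 = -16131702403028787/414533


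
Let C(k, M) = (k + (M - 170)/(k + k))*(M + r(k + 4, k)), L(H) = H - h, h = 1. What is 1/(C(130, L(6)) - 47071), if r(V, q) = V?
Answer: -52/1512639 ≈ -3.4377e-5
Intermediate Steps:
L(H) = -1 + H (L(H) = H - 1*1 = H - 1 = -1 + H)
C(k, M) = (k + (-170 + M)/(2*k))*(4 + M + k) (C(k, M) = (k + (M - 170)/(k + k))*(M + (k + 4)) = (k + (-170 + M)/((2*k)))*(M + (4 + k)) = (k + (-170 + M)*(1/(2*k)))*(4 + M + k) = (k + (-170 + M)/(2*k))*(4 + M + k))
1/(C(130, L(6)) - 47071) = 1/((½)*(-680 + (-1 + 6)² - 170*(-1 + 6) - 170*130 + (-1 + 6)*(4 + 130) + 2*130²*(4 + (-1 + 6) + 130))/130 - 47071) = 1/((½)*(1/130)*(-680 + 5² - 170*5 - 22100 + 5*134 + 2*16900*(4 + 5 + 130)) - 47071) = 1/((½)*(1/130)*(-680 + 25 - 850 - 22100 + 670 + 2*16900*139) - 47071) = 1/((½)*(1/130)*(-680 + 25 - 850 - 22100 + 670 + 4698200) - 47071) = 1/((½)*(1/130)*4675265 - 47071) = 1/(935053/52 - 47071) = 1/(-1512639/52) = -52/1512639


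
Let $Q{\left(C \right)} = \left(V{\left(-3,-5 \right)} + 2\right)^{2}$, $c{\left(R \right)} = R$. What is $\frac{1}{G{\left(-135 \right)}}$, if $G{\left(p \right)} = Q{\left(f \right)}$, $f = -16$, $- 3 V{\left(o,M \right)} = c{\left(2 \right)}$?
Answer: $\frac{9}{16} \approx 0.5625$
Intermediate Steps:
$V{\left(o,M \right)} = - \frac{2}{3}$ ($V{\left(o,M \right)} = \left(- \frac{1}{3}\right) 2 = - \frac{2}{3}$)
$Q{\left(C \right)} = \frac{16}{9}$ ($Q{\left(C \right)} = \left(- \frac{2}{3} + 2\right)^{2} = \left(\frac{4}{3}\right)^{2} = \frac{16}{9}$)
$G{\left(p \right)} = \frac{16}{9}$
$\frac{1}{G{\left(-135 \right)}} = \frac{1}{\frac{16}{9}} = \frac{9}{16}$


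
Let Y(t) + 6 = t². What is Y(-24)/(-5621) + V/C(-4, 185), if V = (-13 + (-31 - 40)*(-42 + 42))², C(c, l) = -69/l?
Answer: -175779895/387849 ≈ -453.22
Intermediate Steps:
Y(t) = -6 + t²
V = 169 (V = (-13 - 71*0)² = (-13 + 0)² = (-13)² = 169)
Y(-24)/(-5621) + V/C(-4, 185) = (-6 + (-24)²)/(-5621) + 169/((-69/185)) = (-6 + 576)*(-1/5621) + 169/((-69*1/185)) = 570*(-1/5621) + 169/(-69/185) = -570/5621 + 169*(-185/69) = -570/5621 - 31265/69 = -175779895/387849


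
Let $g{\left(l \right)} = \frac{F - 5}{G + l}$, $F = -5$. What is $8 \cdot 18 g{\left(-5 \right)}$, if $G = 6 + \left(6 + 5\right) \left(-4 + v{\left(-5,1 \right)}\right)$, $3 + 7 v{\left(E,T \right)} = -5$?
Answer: $\frac{10080}{389} \approx 25.913$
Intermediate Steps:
$v{\left(E,T \right)} = - \frac{8}{7}$ ($v{\left(E,T \right)} = - \frac{3}{7} + \frac{1}{7} \left(-5\right) = - \frac{3}{7} - \frac{5}{7} = - \frac{8}{7}$)
$G = - \frac{354}{7}$ ($G = 6 + \left(6 + 5\right) \left(-4 - \frac{8}{7}\right) = 6 + 11 \left(- \frac{36}{7}\right) = 6 - \frac{396}{7} = - \frac{354}{7} \approx -50.571$)
$g{\left(l \right)} = - \frac{10}{- \frac{354}{7} + l}$ ($g{\left(l \right)} = \frac{-5 - 5}{- \frac{354}{7} + l} = - \frac{10}{- \frac{354}{7} + l}$)
$8 \cdot 18 g{\left(-5 \right)} = 8 \cdot 18 \left(- \frac{70}{-354 + 7 \left(-5\right)}\right) = 144 \left(- \frac{70}{-354 - 35}\right) = 144 \left(- \frac{70}{-389}\right) = 144 \left(\left(-70\right) \left(- \frac{1}{389}\right)\right) = 144 \cdot \frac{70}{389} = \frac{10080}{389}$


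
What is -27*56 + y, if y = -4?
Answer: -1516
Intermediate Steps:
-27*56 + y = -27*56 - 4 = -1512 - 4 = -1516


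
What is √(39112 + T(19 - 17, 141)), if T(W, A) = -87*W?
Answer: √38938 ≈ 197.33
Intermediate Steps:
√(39112 + T(19 - 17, 141)) = √(39112 - 87*(19 - 17)) = √(39112 - 87*2) = √(39112 - 174) = √38938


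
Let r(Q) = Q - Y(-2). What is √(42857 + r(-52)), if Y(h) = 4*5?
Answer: √42785 ≈ 206.85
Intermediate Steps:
Y(h) = 20
r(Q) = -20 + Q (r(Q) = Q - 1*20 = Q - 20 = -20 + Q)
√(42857 + r(-52)) = √(42857 + (-20 - 52)) = √(42857 - 72) = √42785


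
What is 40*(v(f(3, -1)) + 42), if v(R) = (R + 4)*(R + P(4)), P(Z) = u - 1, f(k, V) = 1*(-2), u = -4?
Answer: 1120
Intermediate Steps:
f(k, V) = -2
P(Z) = -5 (P(Z) = -4 - 1 = -5)
v(R) = (-5 + R)*(4 + R) (v(R) = (R + 4)*(R - 5) = (4 + R)*(-5 + R) = (-5 + R)*(4 + R))
40*(v(f(3, -1)) + 42) = 40*((-20 + (-2)**2 - 1*(-2)) + 42) = 40*((-20 + 4 + 2) + 42) = 40*(-14 + 42) = 40*28 = 1120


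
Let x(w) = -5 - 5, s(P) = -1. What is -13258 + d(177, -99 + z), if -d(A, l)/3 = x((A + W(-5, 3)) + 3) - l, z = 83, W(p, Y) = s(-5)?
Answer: -13276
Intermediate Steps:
W(p, Y) = -1
x(w) = -10
d(A, l) = 30 + 3*l (d(A, l) = -3*(-10 - l) = 30 + 3*l)
-13258 + d(177, -99 + z) = -13258 + (30 + 3*(-99 + 83)) = -13258 + (30 + 3*(-16)) = -13258 + (30 - 48) = -13258 - 18 = -13276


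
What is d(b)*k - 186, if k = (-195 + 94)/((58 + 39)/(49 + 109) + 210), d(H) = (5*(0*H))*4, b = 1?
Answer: -186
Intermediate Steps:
d(H) = 0 (d(H) = (5*0)*4 = 0*4 = 0)
k = -15958/33277 (k = -101/(97/158 + 210) = -101/33277/158 = -101*158/33277 = -15958/33277 ≈ -0.47955)
d(b)*k - 186 = 0*(-15958/33277) - 186 = 0 - 186 = -186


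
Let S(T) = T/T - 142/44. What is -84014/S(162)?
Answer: 264044/7 ≈ 37721.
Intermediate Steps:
S(T) = -49/22 (S(T) = 1 - 142*1/44 = 1 - 71/22 = -49/22)
-84014/S(162) = -84014/(-49/22) = -84014*(-22/49) = 264044/7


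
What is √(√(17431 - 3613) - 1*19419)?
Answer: √(-19419 + 7*√282) ≈ 138.93*I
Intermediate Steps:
√(√(17431 - 3613) - 1*19419) = √(√13818 - 19419) = √(7*√282 - 19419) = √(-19419 + 7*√282)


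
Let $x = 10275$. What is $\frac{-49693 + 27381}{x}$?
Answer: $- \frac{22312}{10275} \approx -2.1715$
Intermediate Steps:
$\frac{-49693 + 27381}{x} = \frac{-49693 + 27381}{10275} = \left(-22312\right) \frac{1}{10275} = - \frac{22312}{10275}$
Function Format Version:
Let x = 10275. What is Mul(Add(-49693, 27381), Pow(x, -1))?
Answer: Rational(-22312, 10275) ≈ -2.1715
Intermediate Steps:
Mul(Add(-49693, 27381), Pow(x, -1)) = Mul(Add(-49693, 27381), Pow(10275, -1)) = Mul(-22312, Rational(1, 10275)) = Rational(-22312, 10275)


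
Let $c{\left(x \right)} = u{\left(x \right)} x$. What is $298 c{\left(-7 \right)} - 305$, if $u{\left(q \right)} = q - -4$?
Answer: $5953$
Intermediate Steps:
$u{\left(q \right)} = 4 + q$ ($u{\left(q \right)} = q + 4 = 4 + q$)
$c{\left(x \right)} = x \left(4 + x\right)$ ($c{\left(x \right)} = \left(4 + x\right) x = x \left(4 + x\right)$)
$298 c{\left(-7 \right)} - 305 = 298 \left(- 7 \left(4 - 7\right)\right) - 305 = 298 \left(\left(-7\right) \left(-3\right)\right) - 305 = 298 \cdot 21 - 305 = 6258 - 305 = 5953$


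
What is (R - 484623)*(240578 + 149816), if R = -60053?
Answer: -212638242344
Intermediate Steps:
(R - 484623)*(240578 + 149816) = (-60053 - 484623)*(240578 + 149816) = -544676*390394 = -212638242344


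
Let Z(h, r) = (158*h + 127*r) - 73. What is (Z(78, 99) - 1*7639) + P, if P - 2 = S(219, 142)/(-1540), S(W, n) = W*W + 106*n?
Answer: 26404967/1540 ≈ 17146.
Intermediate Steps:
Z(h, r) = -73 + 127*r + 158*h (Z(h, r) = (127*r + 158*h) - 73 = -73 + 127*r + 158*h)
S(W, n) = W**2 + 106*n
P = -59933/1540 (P = 2 + (219**2 + 106*142)/(-1540) = 2 + (47961 + 15052)*(-1/1540) = 2 + 63013*(-1/1540) = 2 - 63013/1540 = -59933/1540 ≈ -38.918)
(Z(78, 99) - 1*7639) + P = ((-73 + 127*99 + 158*78) - 1*7639) - 59933/1540 = ((-73 + 12573 + 12324) - 7639) - 59933/1540 = (24824 - 7639) - 59933/1540 = 17185 - 59933/1540 = 26404967/1540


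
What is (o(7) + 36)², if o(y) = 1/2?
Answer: 5329/4 ≈ 1332.3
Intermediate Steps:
o(y) = ½
(o(7) + 36)² = (½ + 36)² = (73/2)² = 5329/4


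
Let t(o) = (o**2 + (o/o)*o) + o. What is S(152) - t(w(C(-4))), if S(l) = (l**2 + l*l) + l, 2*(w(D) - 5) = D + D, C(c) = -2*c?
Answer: 46165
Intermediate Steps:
w(D) = 5 + D (w(D) = 5 + (D + D)/2 = 5 + (2*D)/2 = 5 + D)
t(o) = o**2 + 2*o (t(o) = (o**2 + 1*o) + o = (o**2 + o) + o = (o + o**2) + o = o**2 + 2*o)
S(l) = l + 2*l**2 (S(l) = (l**2 + l**2) + l = 2*l**2 + l = l + 2*l**2)
S(152) - t(w(C(-4))) = 152*(1 + 2*152) - (5 - 2*(-4))*(2 + (5 - 2*(-4))) = 152*(1 + 304) - (5 + 8)*(2 + (5 + 8)) = 152*305 - 13*(2 + 13) = 46360 - 13*15 = 46360 - 1*195 = 46360 - 195 = 46165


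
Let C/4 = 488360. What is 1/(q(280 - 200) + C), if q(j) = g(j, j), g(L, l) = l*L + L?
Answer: 1/1959920 ≈ 5.1022e-7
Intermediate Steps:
C = 1953440 (C = 4*488360 = 1953440)
g(L, l) = L + L*l (g(L, l) = L*l + L = L + L*l)
q(j) = j*(1 + j)
1/(q(280 - 200) + C) = 1/((280 - 200)*(1 + (280 - 200)) + 1953440) = 1/(80*(1 + 80) + 1953440) = 1/(80*81 + 1953440) = 1/(6480 + 1953440) = 1/1959920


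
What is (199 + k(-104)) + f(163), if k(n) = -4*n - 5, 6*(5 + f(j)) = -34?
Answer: 1798/3 ≈ 599.33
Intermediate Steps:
f(j) = -32/3 (f(j) = -5 + (⅙)*(-34) = -5 - 17/3 = -32/3)
k(n) = -5 - 4*n
(199 + k(-104)) + f(163) = (199 + (-5 - 4*(-104))) - 32/3 = (199 + (-5 + 416)) - 32/3 = (199 + 411) - 32/3 = 610 - 32/3 = 1798/3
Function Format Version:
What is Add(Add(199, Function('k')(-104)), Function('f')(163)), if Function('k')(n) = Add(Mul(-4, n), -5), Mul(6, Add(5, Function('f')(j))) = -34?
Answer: Rational(1798, 3) ≈ 599.33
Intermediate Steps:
Function('f')(j) = Rational(-32, 3) (Function('f')(j) = Add(-5, Mul(Rational(1, 6), -34)) = Add(-5, Rational(-17, 3)) = Rational(-32, 3))
Function('k')(n) = Add(-5, Mul(-4, n))
Add(Add(199, Function('k')(-104)), Function('f')(163)) = Add(Add(199, Add(-5, Mul(-4, -104))), Rational(-32, 3)) = Add(Add(199, Add(-5, 416)), Rational(-32, 3)) = Add(Add(199, 411), Rational(-32, 3)) = Add(610, Rational(-32, 3)) = Rational(1798, 3)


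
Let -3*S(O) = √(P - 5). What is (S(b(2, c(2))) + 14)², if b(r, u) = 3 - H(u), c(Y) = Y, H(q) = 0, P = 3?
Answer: (42 - I*√2)²/9 ≈ 195.78 - 13.199*I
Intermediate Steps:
b(r, u) = 3 (b(r, u) = 3 - 1*0 = 3 + 0 = 3)
S(O) = -I*√2/3 (S(O) = -√(3 - 5)/3 = -I*√2/3)
(S(b(2, c(2))) + 14)² = (-I*√2/3 + 14)² = (14 - I*√2/3)²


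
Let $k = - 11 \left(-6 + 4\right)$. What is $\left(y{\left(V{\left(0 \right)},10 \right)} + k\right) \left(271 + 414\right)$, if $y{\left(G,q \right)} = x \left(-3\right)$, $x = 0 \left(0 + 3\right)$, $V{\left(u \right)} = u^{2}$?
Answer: $15070$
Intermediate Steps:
$x = 0$ ($x = 0 \cdot 3 = 0$)
$y{\left(G,q \right)} = 0$ ($y{\left(G,q \right)} = 0 \left(-3\right) = 0$)
$k = 22$ ($k = \left(-11\right) \left(-2\right) = 22$)
$\left(y{\left(V{\left(0 \right)},10 \right)} + k\right) \left(271 + 414\right) = \left(0 + 22\right) \left(271 + 414\right) = 22 \cdot 685 = 15070$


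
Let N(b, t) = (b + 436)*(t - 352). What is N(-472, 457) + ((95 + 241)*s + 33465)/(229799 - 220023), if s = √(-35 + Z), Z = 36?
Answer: -36919479/9776 ≈ -3776.5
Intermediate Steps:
s = 1 (s = √(-35 + 36) = √1 = 1)
N(b, t) = (-352 + t)*(436 + b) (N(b, t) = (436 + b)*(-352 + t) = (-352 + t)*(436 + b))
N(-472, 457) + ((95 + 241)*s + 33465)/(229799 - 220023) = (-153472 - 352*(-472) + 436*457 - 472*457) + ((95 + 241)*1 + 33465)/(229799 - 220023) = (-153472 + 166144 + 199252 - 215704) + (336*1 + 33465)/9776 = -3780 + (336 + 33465)*(1/9776) = -3780 + 33801*(1/9776) = -3780 + 33801/9776 = -36919479/9776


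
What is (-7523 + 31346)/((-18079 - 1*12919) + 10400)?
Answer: -7941/6866 ≈ -1.1566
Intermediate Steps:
(-7523 + 31346)/((-18079 - 1*12919) + 10400) = 23823/((-18079 - 12919) + 10400) = 23823/(-30998 + 10400) = 23823/(-20598) = 23823*(-1/20598) = -7941/6866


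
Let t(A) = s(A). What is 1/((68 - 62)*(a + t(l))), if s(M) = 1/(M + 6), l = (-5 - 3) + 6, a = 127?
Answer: 2/1527 ≈ 0.0013098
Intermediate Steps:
l = -2 (l = -8 + 6 = -2)
s(M) = 1/(6 + M)
t(A) = 1/(6 + A)
1/((68 - 62)*(a + t(l))) = 1/((68 - 62)*(127 + 1/(6 - 2))) = 1/(6*(127 + 1/4)) = 1/(6*(509/4)) = 1/(1527/2) = 2/1527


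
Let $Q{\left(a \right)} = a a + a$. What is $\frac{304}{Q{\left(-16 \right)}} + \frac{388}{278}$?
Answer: $\frac{5551}{2085} \approx 2.6623$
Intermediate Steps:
$Q{\left(a \right)} = a + a^{2}$ ($Q{\left(a \right)} = a^{2} + a = a + a^{2}$)
$\frac{304}{Q{\left(-16 \right)}} + \frac{388}{278} = \frac{304}{\left(-16\right) \left(1 - 16\right)} + \frac{388}{278} = \frac{304}{\left(-16\right) \left(-15\right)} + 388 \cdot \frac{1}{278} = \frac{304}{240} + \frac{194}{139} = 304 \cdot \frac{1}{240} + \frac{194}{139} = \frac{19}{15} + \frac{194}{139} = \frac{5551}{2085}$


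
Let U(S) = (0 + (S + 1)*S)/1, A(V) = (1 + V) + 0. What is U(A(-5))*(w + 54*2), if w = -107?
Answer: 12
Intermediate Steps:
A(V) = 1 + V
U(S) = S*(1 + S) (U(S) = (0 + (1 + S)*S)*1 = (0 + S*(1 + S))*1 = (S*(1 + S))*1 = S*(1 + S))
U(A(-5))*(w + 54*2) = ((1 - 5)*(1 + (1 - 5)))*(-107 + 54*2) = (-4*(1 - 4))*(-107 + 108) = -4*(-3)*1 = 12*1 = 12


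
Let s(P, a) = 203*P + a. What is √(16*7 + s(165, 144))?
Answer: √33751 ≈ 183.71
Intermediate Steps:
s(P, a) = a + 203*P
√(16*7 + s(165, 144)) = √(16*7 + (144 + 203*165)) = √(112 + (144 + 33495)) = √(112 + 33639) = √33751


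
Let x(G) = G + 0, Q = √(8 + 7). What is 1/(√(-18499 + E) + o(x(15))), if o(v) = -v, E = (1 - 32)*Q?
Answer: -1/(15 - I*√(18499 + 31*√15)) ≈ -0.00079601 - 0.0072411*I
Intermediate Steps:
Q = √15 ≈ 3.8730
x(G) = G
E = -31*√15 (E = (1 - 32)*√15 = -31*√15 ≈ -120.06)
1/(√(-18499 + E) + o(x(15))) = 1/(√(-18499 - 31*√15) - 1*15) = 1/(√(-18499 - 31*√15) - 15) = 1/(-15 + √(-18499 - 31*√15))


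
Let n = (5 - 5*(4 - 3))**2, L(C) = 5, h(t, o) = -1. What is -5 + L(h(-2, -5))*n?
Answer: -5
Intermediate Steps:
n = 0 (n = (5 - 5*1)**2 = (5 - 5)**2 = 0**2 = 0)
-5 + L(h(-2, -5))*n = -5 + 5*0 = -5 + 0 = -5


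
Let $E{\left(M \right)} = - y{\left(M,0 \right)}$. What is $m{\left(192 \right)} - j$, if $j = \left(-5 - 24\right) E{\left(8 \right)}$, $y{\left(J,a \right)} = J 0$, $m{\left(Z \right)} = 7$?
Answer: $7$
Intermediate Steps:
$y{\left(J,a \right)} = 0$
$E{\left(M \right)} = 0$ ($E{\left(M \right)} = \left(-1\right) 0 = 0$)
$j = 0$ ($j = \left(-5 - 24\right) 0 = \left(-29\right) 0 = 0$)
$m{\left(192 \right)} - j = 7 - 0 = 7 + 0 = 7$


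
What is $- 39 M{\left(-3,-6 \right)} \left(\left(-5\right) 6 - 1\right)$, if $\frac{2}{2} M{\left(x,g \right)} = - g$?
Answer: $7254$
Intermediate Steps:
$M{\left(x,g \right)} = - g$
$- 39 M{\left(-3,-6 \right)} \left(\left(-5\right) 6 - 1\right) = - 39 \left(\left(-1\right) \left(-6\right)\right) \left(\left(-5\right) 6 - 1\right) = \left(-39\right) 6 \left(-30 - 1\right) = \left(-234\right) \left(-31\right) = 7254$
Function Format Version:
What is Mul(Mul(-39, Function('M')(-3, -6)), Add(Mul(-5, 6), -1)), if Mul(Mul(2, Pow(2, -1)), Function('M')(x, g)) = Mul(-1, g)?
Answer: 7254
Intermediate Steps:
Function('M')(x, g) = Mul(-1, g)
Mul(Mul(-39, Function('M')(-3, -6)), Add(Mul(-5, 6), -1)) = Mul(Mul(-39, Mul(-1, -6)), Add(Mul(-5, 6), -1)) = Mul(Mul(-39, 6), Add(-30, -1)) = Mul(-234, -31) = 7254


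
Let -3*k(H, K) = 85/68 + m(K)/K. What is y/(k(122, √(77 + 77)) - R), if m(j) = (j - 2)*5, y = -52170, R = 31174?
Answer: 6011382364680/3592320443471 + 4173600*√154/3592320443471 ≈ 1.6734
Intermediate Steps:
m(j) = -10 + 5*j (m(j) = (-2 + j)*5 = -10 + 5*j)
k(H, K) = -5/12 - (-10 + 5*K)/(3*K) (k(H, K) = -(85/68 + (-10 + 5*K)/K)/3 = -(85*(1/68) + (-10 + 5*K)/K)/3 = -(5/4 + (-10 + 5*K)/K)/3 = -5/12 - (-10 + 5*K)/(3*K))
y/(k(122, √(77 + 77)) - R) = -52170/(5*(8 - 5*√(77 + 77))/(12*(√(77 + 77))) - 1*31174) = -52170/(5*(8 - 5*√154)/(12*(√154)) - 31174) = -52170/(5*(√154/154)*(8 - 5*√154)/12 - 31174) = -52170/(5*√154*(8 - 5*√154)/1848 - 31174) = -52170/(-31174 + 5*√154*(8 - 5*√154)/1848)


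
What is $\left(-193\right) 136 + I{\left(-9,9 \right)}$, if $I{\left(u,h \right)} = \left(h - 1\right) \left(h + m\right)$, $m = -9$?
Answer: $-26248$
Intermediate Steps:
$I{\left(u,h \right)} = \left(-1 + h\right) \left(-9 + h\right)$ ($I{\left(u,h \right)} = \left(h - 1\right) \left(h - 9\right) = \left(-1 + h\right) \left(-9 + h\right)$)
$\left(-193\right) 136 + I{\left(-9,9 \right)} = \left(-193\right) 136 + \left(9 + 9^{2} - 90\right) = -26248 + \left(9 + 81 - 90\right) = -26248 + 0 = -26248$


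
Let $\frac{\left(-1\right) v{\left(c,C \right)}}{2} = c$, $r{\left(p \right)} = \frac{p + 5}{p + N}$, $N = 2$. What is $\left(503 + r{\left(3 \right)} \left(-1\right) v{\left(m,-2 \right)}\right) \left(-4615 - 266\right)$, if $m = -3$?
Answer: $- \frac{12041427}{5} \approx -2.4083 \cdot 10^{6}$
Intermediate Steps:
$r{\left(p \right)} = \frac{5 + p}{2 + p}$ ($r{\left(p \right)} = \frac{p + 5}{p + 2} = \frac{5 + p}{2 + p}$)
$v{\left(c,C \right)} = - 2 c$
$\left(503 + r{\left(3 \right)} \left(-1\right) v{\left(m,-2 \right)}\right) \left(-4615 - 266\right) = \left(503 + \frac{5 + 3}{2 + 3} \left(-1\right) \left(\left(-2\right) \left(-3\right)\right)\right) \left(-4615 - 266\right) = \left(503 + \frac{1}{5} \cdot 8 \left(-1\right) 6\right) \left(-4881\right) = \left(503 + \frac{8}{5} \left(-1\right) 6\right) \left(-4881\right) = \left(503 - \frac{48}{5}\right) \left(-4881\right) = \frac{2467}{5} \left(-4881\right) = - \frac{12041427}{5}$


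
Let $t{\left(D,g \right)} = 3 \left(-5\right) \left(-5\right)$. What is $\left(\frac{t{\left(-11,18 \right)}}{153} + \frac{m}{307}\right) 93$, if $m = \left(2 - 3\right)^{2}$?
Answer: $\frac{239506}{5219} \approx 45.891$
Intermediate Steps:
$m = 1$ ($m = \left(-1\right)^{2} = 1$)
$t{\left(D,g \right)} = 75$ ($t{\left(D,g \right)} = \left(-15\right) \left(-5\right) = 75$)
$\left(\frac{t{\left(-11,18 \right)}}{153} + \frac{m}{307}\right) 93 = \left(\frac{75}{153} + 1 \cdot \frac{1}{307}\right) 93 = \left(75 \cdot \frac{1}{153} + 1 \cdot \frac{1}{307}\right) 93 = \left(\frac{25}{51} + \frac{1}{307}\right) 93 = \frac{7726}{15657} \cdot 93 = \frac{239506}{5219}$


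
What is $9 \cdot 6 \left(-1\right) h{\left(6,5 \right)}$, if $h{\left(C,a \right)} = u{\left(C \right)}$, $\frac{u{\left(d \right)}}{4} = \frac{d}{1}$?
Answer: $-1296$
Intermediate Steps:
$u{\left(d \right)} = 4 d$ ($u{\left(d \right)} = 4 \frac{d}{1} = 4 d 1 = 4 d$)
$h{\left(C,a \right)} = 4 C$
$9 \cdot 6 \left(-1\right) h{\left(6,5 \right)} = 9 \cdot 6 \left(-1\right) 4 \cdot 6 = 9 \left(-6\right) 24 = \left(-54\right) 24 = -1296$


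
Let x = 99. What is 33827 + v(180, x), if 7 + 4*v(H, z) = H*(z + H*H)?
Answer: 5985121/4 ≈ 1.4963e+6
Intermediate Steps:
v(H, z) = -7/4 + H*(z + H²)/4 (v(H, z) = -7/4 + (H*(z + H*H))/4 = -7/4 + (H*(z + H²))/4 = -7/4 + H*(z + H²)/4)
33827 + v(180, x) = 33827 + (-7/4 + (¼)*180³ + (¼)*180*99) = 33827 + (-7/4 + (¼)*5832000 + 4455) = 33827 + (-7/4 + 1458000 + 4455) = 33827 + 5849813/4 = 5985121/4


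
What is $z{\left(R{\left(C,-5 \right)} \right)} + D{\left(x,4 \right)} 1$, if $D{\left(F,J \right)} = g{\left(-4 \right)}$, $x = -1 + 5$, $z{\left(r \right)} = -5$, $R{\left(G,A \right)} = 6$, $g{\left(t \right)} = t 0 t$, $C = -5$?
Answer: $-5$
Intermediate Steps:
$g{\left(t \right)} = 0$ ($g{\left(t \right)} = 0 t = 0$)
$x = 4$
$D{\left(F,J \right)} = 0$
$z{\left(R{\left(C,-5 \right)} \right)} + D{\left(x,4 \right)} 1 = -5 + 0 \cdot 1 = -5 + 0 = -5$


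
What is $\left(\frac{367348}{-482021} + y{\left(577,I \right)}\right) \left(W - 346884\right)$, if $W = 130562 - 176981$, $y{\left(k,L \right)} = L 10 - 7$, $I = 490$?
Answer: $- \frac{927471955070715}{482021} \approx -1.9241 \cdot 10^{9}$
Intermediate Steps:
$y{\left(k,L \right)} = -7 + 10 L$ ($y{\left(k,L \right)} = 10 L - 7 = -7 + 10 L$)
$W = -46419$ ($W = 130562 - 176981 = -46419$)
$\left(\frac{367348}{-482021} + y{\left(577,I \right)}\right) \left(W - 346884\right) = \left(\frac{367348}{-482021} + \left(-7 + 10 \cdot 490\right)\right) \left(-46419 - 346884\right) = \left(367348 \left(- \frac{1}{482021}\right) + \left(-7 + 4900\right)\right) \left(-393303\right) = \left(- \frac{367348}{482021} + 4893\right) \left(-393303\right) = \frac{2358161405}{482021} \left(-393303\right) = - \frac{927471955070715}{482021}$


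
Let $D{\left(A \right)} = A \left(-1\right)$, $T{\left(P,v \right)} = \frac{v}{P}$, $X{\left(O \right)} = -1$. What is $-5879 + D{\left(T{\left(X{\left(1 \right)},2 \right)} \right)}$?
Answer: $-5877$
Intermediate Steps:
$D{\left(A \right)} = - A$
$-5879 + D{\left(T{\left(X{\left(1 \right)},2 \right)} \right)} = -5879 - \frac{2}{-1} = -5879 - 2 \left(-1\right) = -5879 - -2 = -5879 + 2 = -5877$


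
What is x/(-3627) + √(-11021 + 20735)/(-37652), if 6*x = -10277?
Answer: 10277/21762 - √9714/37652 ≈ 0.46963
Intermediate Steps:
x = -10277/6 (x = (⅙)*(-10277) = -10277/6 ≈ -1712.8)
x/(-3627) + √(-11021 + 20735)/(-37652) = -10277/6/(-3627) + √(-11021 + 20735)/(-37652) = -10277/6*(-1/3627) + √9714*(-1/37652) = 10277/21762 - √9714/37652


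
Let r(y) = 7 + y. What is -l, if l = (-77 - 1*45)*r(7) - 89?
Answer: 1797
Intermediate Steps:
l = -1797 (l = (-77 - 1*45)*(7 + 7) - 89 = (-77 - 45)*14 - 89 = -122*14 - 89 = -1708 - 89 = -1797)
-l = -1*(-1797) = 1797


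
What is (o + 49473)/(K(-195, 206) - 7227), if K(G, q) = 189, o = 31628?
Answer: -81101/7038 ≈ -11.523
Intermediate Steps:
(o + 49473)/(K(-195, 206) - 7227) = (31628 + 49473)/(189 - 7227) = 81101/(-7038) = 81101*(-1/7038) = -81101/7038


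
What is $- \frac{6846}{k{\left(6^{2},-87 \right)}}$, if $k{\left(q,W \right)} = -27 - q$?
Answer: $\frac{326}{3} \approx 108.67$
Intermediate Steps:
$- \frac{6846}{k{\left(6^{2},-87 \right)}} = - \frac{6846}{-27 - 6^{2}} = - \frac{6846}{-27 - 36} = - \frac{6846}{-63} = \left(-6846\right) \left(- \frac{1}{63}\right) = \frac{326}{3}$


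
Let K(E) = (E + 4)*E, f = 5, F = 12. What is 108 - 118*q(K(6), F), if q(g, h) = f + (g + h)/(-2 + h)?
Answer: -6658/5 ≈ -1331.6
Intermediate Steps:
K(E) = E*(4 + E) (K(E) = (4 + E)*E = E*(4 + E))
q(g, h) = 5 + (g + h)/(-2 + h)
108 - 118*q(K(6), F) = 108 - 118*(-10 + 6*(4 + 6) + 6*12)/(-2 + 12) = 108 - 118*(-10 + 6*10 + 72)/10 = 108 - 59*(-10 + 60 + 72)/5 = 108 - 59*122/5 = 108 - 118*61/5 = 108 - 7198/5 = -6658/5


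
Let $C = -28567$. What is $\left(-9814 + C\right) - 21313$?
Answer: $-59694$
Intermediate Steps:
$\left(-9814 + C\right) - 21313 = \left(-9814 - 28567\right) - 21313 = -38381 - 21313 = -59694$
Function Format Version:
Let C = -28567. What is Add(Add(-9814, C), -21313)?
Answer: -59694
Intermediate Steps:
Add(Add(-9814, C), -21313) = Add(Add(-9814, -28567), -21313) = Add(-38381, -21313) = -59694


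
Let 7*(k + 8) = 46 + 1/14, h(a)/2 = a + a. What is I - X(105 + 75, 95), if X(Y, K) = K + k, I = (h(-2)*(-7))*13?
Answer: 62173/98 ≈ 634.42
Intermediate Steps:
h(a) = 4*a (h(a) = 2*(a + a) = 2*(2*a) = 4*a)
k = -139/98 (k = -8 + (46 + 1/14)/7 = -8 + (1/7)*(645/14) = -8 + 645/98 = -139/98 ≈ -1.4184)
I = 728 (I = ((4*(-2))*(-7))*13 = -8*(-7)*13 = 56*13 = 728)
X(Y, K) = -139/98 + K (X(Y, K) = K - 139/98 = -139/98 + K)
I - X(105 + 75, 95) = 728 - (-139/98 + 95) = 728 - 1*9171/98 = 728 - 9171/98 = 62173/98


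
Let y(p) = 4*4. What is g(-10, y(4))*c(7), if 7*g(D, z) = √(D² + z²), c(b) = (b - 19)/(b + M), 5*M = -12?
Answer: -120*√89/161 ≈ -7.0315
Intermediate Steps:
M = -12/5 (M = (⅕)*(-12) = -12/5 ≈ -2.4000)
y(p) = 16
c(b) = (-19 + b)/(-12/5 + b) (c(b) = (b - 19)/(b - 12/5) = (-19 + b)/(-12/5 + b))
g(D, z) = √(D² + z²)/7
g(-10, y(4))*c(7) = (√((-10)² + 16²)/7)*(5*(-19 + 7)/(-12 + 5*7)) = (√(100 + 256)/7)*(5*(-12)/(-12 + 35)) = (√356/7)*(5*(-12)/23) = ((2*√89)/7)*(5*(1/23)*(-12)) = (2*√89/7)*(-60/23) = -120*√89/161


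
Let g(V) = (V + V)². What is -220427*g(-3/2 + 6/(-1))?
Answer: -49596075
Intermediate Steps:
g(V) = 4*V² (g(V) = (2*V)² = 4*V²)
-220427*g(-3/2 + 6/(-1)) = -881708*(-3/2 + 6/(-1))² = -881708*(-3*½ + 6*(-1))² = -881708*(-3/2 - 6)² = -881708*(-15/2)² = -881708*225/4 = -220427*225 = -49596075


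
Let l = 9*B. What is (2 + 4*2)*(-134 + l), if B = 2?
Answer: -1160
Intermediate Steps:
l = 18 (l = 9*2 = 18)
(2 + 4*2)*(-134 + l) = (2 + 4*2)*(-134 + 18) = (2 + 8)*(-116) = 10*(-116) = -1160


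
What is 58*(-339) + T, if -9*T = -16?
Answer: -176942/9 ≈ -19660.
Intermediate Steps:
T = 16/9 (T = -1/9*(-16) = 16/9 ≈ 1.7778)
58*(-339) + T = 58*(-339) + 16/9 = -19662 + 16/9 = -176942/9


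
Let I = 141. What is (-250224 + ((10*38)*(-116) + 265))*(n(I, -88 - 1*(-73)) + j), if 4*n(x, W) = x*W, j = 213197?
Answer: -250131038247/4 ≈ -6.2533e+10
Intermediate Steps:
n(x, W) = W*x/4 (n(x, W) = (x*W)/4 = (W*x)/4 = W*x/4)
(-250224 + ((10*38)*(-116) + 265))*(n(I, -88 - 1*(-73)) + j) = (-250224 + ((10*38)*(-116) + 265))*((¼)*(-88 - 1*(-73))*141 + 213197) = (-250224 + (380*(-116) + 265))*((¼)*(-88 + 73)*141 + 213197) = (-250224 + (-44080 + 265))*((¼)*(-15)*141 + 213197) = (-250224 - 43815)*(-2115/4 + 213197) = -294039*850673/4 = -250131038247/4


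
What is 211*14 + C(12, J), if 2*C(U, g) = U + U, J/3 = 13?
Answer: 2966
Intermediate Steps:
J = 39 (J = 3*13 = 39)
C(U, g) = U (C(U, g) = (U + U)/2 = (2*U)/2 = U)
211*14 + C(12, J) = 211*14 + 12 = 2954 + 12 = 2966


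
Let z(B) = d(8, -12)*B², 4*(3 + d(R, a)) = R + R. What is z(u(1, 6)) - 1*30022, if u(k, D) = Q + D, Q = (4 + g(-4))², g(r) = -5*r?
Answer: 308702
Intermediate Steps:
Q = 576 (Q = (4 - 5*(-4))² = (4 + 20)² = 24² = 576)
d(R, a) = -3 + R/2 (d(R, a) = -3 + (R + R)/4 = -3 + (2*R)/4 = -3 + R/2)
u(k, D) = 576 + D
z(B) = B² (z(B) = (-3 + (½)*8)*B² = (-3 + 4)*B² = 1*B² = B²)
z(u(1, 6)) - 1*30022 = (576 + 6)² - 1*30022 = 582² - 30022 = 338724 - 30022 = 308702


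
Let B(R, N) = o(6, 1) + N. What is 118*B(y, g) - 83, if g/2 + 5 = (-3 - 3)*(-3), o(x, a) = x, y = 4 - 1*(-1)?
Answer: 3693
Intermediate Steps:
y = 5 (y = 4 + 1 = 5)
g = 26 (g = -10 + 2*((-3 - 3)*(-3)) = -10 + 2*(-6*(-3)) = -10 + 2*18 = -10 + 36 = 26)
B(R, N) = 6 + N
118*B(y, g) - 83 = 118*(6 + 26) - 83 = 118*32 - 83 = 3776 - 83 = 3693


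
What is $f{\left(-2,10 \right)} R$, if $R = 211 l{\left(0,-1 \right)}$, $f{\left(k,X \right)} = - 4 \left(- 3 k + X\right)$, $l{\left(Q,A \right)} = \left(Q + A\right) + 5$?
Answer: $-54016$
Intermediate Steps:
$l{\left(Q,A \right)} = 5 + A + Q$ ($l{\left(Q,A \right)} = \left(A + Q\right) + 5 = 5 + A + Q$)
$f{\left(k,X \right)} = - 4 X + 12 k$ ($f{\left(k,X \right)} = - 4 \left(X - 3 k\right) = - 4 X + 12 k$)
$R = 844$ ($R = 211 \left(5 - 1 + 0\right) = 211 \cdot 4 = 844$)
$f{\left(-2,10 \right)} R = \left(\left(-4\right) 10 + 12 \left(-2\right)\right) 844 = \left(-40 - 24\right) 844 = \left(-64\right) 844 = -54016$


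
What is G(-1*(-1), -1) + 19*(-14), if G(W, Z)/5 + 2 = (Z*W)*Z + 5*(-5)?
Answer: -396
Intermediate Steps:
G(W, Z) = -135 + 5*W*Z**2 (G(W, Z) = -10 + 5*((Z*W)*Z + 5*(-5)) = -10 + 5*((W*Z)*Z - 25) = -10 + 5*(W*Z**2 - 25) = -10 + 5*(-25 + W*Z**2) = -10 + (-125 + 5*W*Z**2) = -135 + 5*W*Z**2)
G(-1*(-1), -1) + 19*(-14) = (-135 + 5*(-1*(-1))*(-1)**2) + 19*(-14) = (-135 + 5*1*1) - 266 = (-135 + 5) - 266 = -130 - 266 = -396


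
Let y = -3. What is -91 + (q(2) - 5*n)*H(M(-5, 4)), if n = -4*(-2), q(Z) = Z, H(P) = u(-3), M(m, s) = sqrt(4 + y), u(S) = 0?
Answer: -91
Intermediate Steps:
M(m, s) = 1 (M(m, s) = sqrt(4 - 3) = sqrt(1) = 1)
H(P) = 0
n = 8
-91 + (q(2) - 5*n)*H(M(-5, 4)) = -91 + (2 - 5*8)*0 = -91 + (2 - 40)*0 = -91 - 38*0 = -91 + 0 = -91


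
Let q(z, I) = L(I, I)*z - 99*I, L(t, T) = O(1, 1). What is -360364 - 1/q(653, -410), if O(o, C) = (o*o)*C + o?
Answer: -15097810145/41896 ≈ -3.6036e+5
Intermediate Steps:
O(o, C) = o + C*o² (O(o, C) = o²*C + o = C*o² + o = o + C*o²)
L(t, T) = 2 (L(t, T) = 1*(1 + 1*1) = 1*(1 + 1) = 1*2 = 2)
q(z, I) = -99*I + 2*z (q(z, I) = 2*z - 99*I = -99*I + 2*z)
-360364 - 1/q(653, -410) = -360364 - 1/(-99*(-410) + 2*653) = -360364 - 1/(40590 + 1306) = -360364 - 1/41896 = -15097810145/41896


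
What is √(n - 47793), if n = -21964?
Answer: I*√69757 ≈ 264.12*I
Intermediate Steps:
√(n - 47793) = √(-21964 - 47793) = √(-69757) = I*√69757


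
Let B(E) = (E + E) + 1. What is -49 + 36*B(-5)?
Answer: -373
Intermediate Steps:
B(E) = 1 + 2*E (B(E) = 2*E + 1 = 1 + 2*E)
-49 + 36*B(-5) = -49 + 36*(1 + 2*(-5)) = -49 + 36*(1 - 10) = -49 + 36*(-9) = -49 - 324 = -373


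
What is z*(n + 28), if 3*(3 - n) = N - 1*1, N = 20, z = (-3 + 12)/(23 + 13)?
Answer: 37/6 ≈ 6.1667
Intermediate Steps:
z = ¼ (z = 9/36 = 9*(1/36) = ¼ ≈ 0.25000)
n = -10/3 (n = 3 - (20 - 1*1)/3 = 3 - (20 - 1)/3 = 3 - ⅓*19 = 3 - 19/3 = -10/3 ≈ -3.3333)
z*(n + 28) = (-10/3 + 28)/4 = (¼)*(74/3) = 37/6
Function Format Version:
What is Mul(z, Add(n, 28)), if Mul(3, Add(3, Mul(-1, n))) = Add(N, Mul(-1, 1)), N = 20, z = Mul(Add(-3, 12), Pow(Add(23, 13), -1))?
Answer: Rational(37, 6) ≈ 6.1667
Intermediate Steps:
z = Rational(1, 4) (z = Mul(9, Pow(36, -1)) = Mul(9, Rational(1, 36)) = Rational(1, 4) ≈ 0.25000)
n = Rational(-10, 3) (n = Add(3, Mul(Rational(-1, 3), Add(20, Mul(-1, 1)))) = Add(3, Mul(Rational(-1, 3), Add(20, -1))) = Add(3, Mul(Rational(-1, 3), 19)) = Add(3, Rational(-19, 3)) = Rational(-10, 3) ≈ -3.3333)
Mul(z, Add(n, 28)) = Mul(Rational(1, 4), Add(Rational(-10, 3), 28)) = Mul(Rational(1, 4), Rational(74, 3)) = Rational(37, 6)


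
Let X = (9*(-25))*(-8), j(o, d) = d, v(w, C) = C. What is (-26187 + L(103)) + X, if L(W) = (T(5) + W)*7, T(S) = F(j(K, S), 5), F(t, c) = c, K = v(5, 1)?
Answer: -23631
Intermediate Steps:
K = 1
T(S) = 5
L(W) = 35 + 7*W (L(W) = (5 + W)*7 = 35 + 7*W)
X = 1800 (X = -225*(-8) = 1800)
(-26187 + L(103)) + X = (-26187 + (35 + 7*103)) + 1800 = (-26187 + (35 + 721)) + 1800 = (-26187 + 756) + 1800 = -25431 + 1800 = -23631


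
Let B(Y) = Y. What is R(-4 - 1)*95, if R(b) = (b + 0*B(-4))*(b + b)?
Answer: 4750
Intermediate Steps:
R(b) = 2*b**2 (R(b) = (b + 0*(-4))*(b + b) = (b + 0)*(2*b) = b*(2*b) = 2*b**2)
R(-4 - 1)*95 = (2*(-4 - 1)**2)*95 = (2*(-5)**2)*95 = (2*25)*95 = 50*95 = 4750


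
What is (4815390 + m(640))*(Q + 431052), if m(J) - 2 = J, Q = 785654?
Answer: 5859695030592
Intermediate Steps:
m(J) = 2 + J
(4815390 + m(640))*(Q + 431052) = (4815390 + (2 + 640))*(785654 + 431052) = (4815390 + 642)*1216706 = 4816032*1216706 = 5859695030592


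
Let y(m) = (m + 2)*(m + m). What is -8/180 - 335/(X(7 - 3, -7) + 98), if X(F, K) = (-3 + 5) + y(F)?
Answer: -15371/6660 ≈ -2.3080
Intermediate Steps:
y(m) = 2*m*(2 + m) (y(m) = (2 + m)*(2*m) = 2*m*(2 + m))
X(F, K) = 2 + 2*F*(2 + F) (X(F, K) = (-3 + 5) + 2*F*(2 + F) = 2 + 2*F*(2 + F))
-8/180 - 335/(X(7 - 3, -7) + 98) = -8/180 - 335/((2 + 2*(7 - 3)*(2 + (7 - 3))) + 98) = -8*1/180 - 335/((2 + 2*4*(2 + 4)) + 98) = -2/45 - 335/((2 + 2*4*6) + 98) = -2/45 - 335/((2 + 48) + 98) = -2/45 - 335/(50 + 98) = -2/45 - 335/148 = -15371/6660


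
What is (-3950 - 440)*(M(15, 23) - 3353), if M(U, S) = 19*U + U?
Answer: 13402670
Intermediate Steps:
M(U, S) = 20*U
(-3950 - 440)*(M(15, 23) - 3353) = (-3950 - 440)*(20*15 - 3353) = -4390*(300 - 3353) = -4390*(-3053) = 13402670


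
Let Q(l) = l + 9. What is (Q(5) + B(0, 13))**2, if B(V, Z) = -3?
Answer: 121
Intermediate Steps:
Q(l) = 9 + l
(Q(5) + B(0, 13))**2 = ((9 + 5) - 3)**2 = (14 - 3)**2 = 11**2 = 121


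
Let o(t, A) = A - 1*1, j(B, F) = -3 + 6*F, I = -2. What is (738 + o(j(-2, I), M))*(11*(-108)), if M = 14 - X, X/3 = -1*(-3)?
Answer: -881496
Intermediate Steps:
X = 9 (X = 3*(-1*(-3)) = 3*3 = 9)
M = 5 (M = 14 - 1*9 = 14 - 9 = 5)
o(t, A) = -1 + A (o(t, A) = A - 1 = -1 + A)
(738 + o(j(-2, I), M))*(11*(-108)) = (738 + (-1 + 5))*(11*(-108)) = (738 + 4)*(-1188) = 742*(-1188) = -881496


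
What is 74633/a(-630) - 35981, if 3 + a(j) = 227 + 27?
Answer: -8956598/251 ≈ -35684.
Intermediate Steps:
a(j) = 251 (a(j) = -3 + (227 + 27) = -3 + 254 = 251)
74633/a(-630) - 35981 = 74633/251 - 35981 = -8956598/251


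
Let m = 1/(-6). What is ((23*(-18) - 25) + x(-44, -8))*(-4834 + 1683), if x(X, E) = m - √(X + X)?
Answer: 8302885/6 + 6302*I*√22 ≈ 1.3838e+6 + 29559.0*I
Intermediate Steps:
m = -⅙ ≈ -0.16667
x(X, E) = -⅙ - √2*√X (x(X, E) = -⅙ - √(X + X) = -⅙ - √(2*X) = -⅙ - √2*√X)
((23*(-18) - 25) + x(-44, -8))*(-4834 + 1683) = ((23*(-18) - 25) + (-⅙ - √2*√(-44)))*(-4834 + 1683) = ((-414 - 25) + (-⅙ - √2*2*I*√11))*(-3151) = (-439 + (-⅙ - 2*I*√22))*(-3151) = (-2635/6 - 2*I*√22)*(-3151) = 8302885/6 + 6302*I*√22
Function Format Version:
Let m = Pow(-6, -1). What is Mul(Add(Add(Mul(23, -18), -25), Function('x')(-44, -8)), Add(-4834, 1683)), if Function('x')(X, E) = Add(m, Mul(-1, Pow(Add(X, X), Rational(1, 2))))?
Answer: Add(Rational(8302885, 6), Mul(6302, I, Pow(22, Rational(1, 2)))) ≈ Add(1.3838e+6, Mul(29559., I))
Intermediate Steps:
m = Rational(-1, 6) ≈ -0.16667
Function('x')(X, E) = Add(Rational(-1, 6), Mul(-1, Pow(2, Rational(1, 2)), Pow(X, Rational(1, 2)))) (Function('x')(X, E) = Add(Rational(-1, 6), Mul(-1, Pow(Add(X, X), Rational(1, 2)))) = Add(Rational(-1, 6), Mul(-1, Pow(Mul(2, X), Rational(1, 2)))) = Add(Rational(-1, 6), Mul(-1, Mul(Pow(2, Rational(1, 2)), Pow(X, Rational(1, 2))))) = Add(Rational(-1, 6), Mul(-1, Pow(2, Rational(1, 2)), Pow(X, Rational(1, 2)))))
Mul(Add(Add(Mul(23, -18), -25), Function('x')(-44, -8)), Add(-4834, 1683)) = Mul(Add(Add(Mul(23, -18), -25), Add(Rational(-1, 6), Mul(-1, Pow(2, Rational(1, 2)), Pow(-44, Rational(1, 2))))), Add(-4834, 1683)) = Mul(Add(Add(-414, -25), Add(Rational(-1, 6), Mul(-1, Pow(2, Rational(1, 2)), Mul(2, I, Pow(11, Rational(1, 2)))))), -3151) = Mul(Add(-439, Add(Rational(-1, 6), Mul(-2, I, Pow(22, Rational(1, 2))))), -3151) = Mul(Add(Rational(-2635, 6), Mul(-2, I, Pow(22, Rational(1, 2)))), -3151) = Add(Rational(8302885, 6), Mul(6302, I, Pow(22, Rational(1, 2))))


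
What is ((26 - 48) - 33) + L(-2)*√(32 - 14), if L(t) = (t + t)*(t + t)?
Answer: -55 + 48*√2 ≈ 12.882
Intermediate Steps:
L(t) = 4*t² (L(t) = (2*t)*(2*t) = 4*t²)
((26 - 48) - 33) + L(-2)*√(32 - 14) = ((26 - 48) - 33) + (4*(-2)²)*√(32 - 14) = (-22 - 33) + (4*4)*√18 = -55 + 16*(3*√2) = -55 + 48*√2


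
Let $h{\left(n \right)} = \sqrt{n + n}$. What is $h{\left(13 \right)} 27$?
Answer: $27 \sqrt{26} \approx 137.67$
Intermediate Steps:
$h{\left(n \right)} = \sqrt{2} \sqrt{n}$ ($h{\left(n \right)} = \sqrt{2 n} = \sqrt{2} \sqrt{n}$)
$h{\left(13 \right)} 27 = \sqrt{2} \sqrt{13} \cdot 27 = \sqrt{26} \cdot 27 = 27 \sqrt{26}$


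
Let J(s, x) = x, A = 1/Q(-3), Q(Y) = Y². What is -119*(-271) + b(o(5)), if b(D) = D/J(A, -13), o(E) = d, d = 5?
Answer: 419232/13 ≈ 32249.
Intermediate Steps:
o(E) = 5
A = ⅑ (A = 1/((-3)²) = 1/9 = ⅑ ≈ 0.11111)
b(D) = -D/13 (b(D) = D/(-13) = D*(-1/13) = -D/13)
-119*(-271) + b(o(5)) = -119*(-271) - 1/13*5 = 32249 - 5/13 = 419232/13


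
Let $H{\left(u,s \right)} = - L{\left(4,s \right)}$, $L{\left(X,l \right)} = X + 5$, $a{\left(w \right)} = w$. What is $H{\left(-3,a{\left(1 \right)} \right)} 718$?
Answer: $-6462$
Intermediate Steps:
$L{\left(X,l \right)} = 5 + X$
$H{\left(u,s \right)} = -9$ ($H{\left(u,s \right)} = - (5 + 4) = \left(-1\right) 9 = -9$)
$H{\left(-3,a{\left(1 \right)} \right)} 718 = \left(-9\right) 718 = -6462$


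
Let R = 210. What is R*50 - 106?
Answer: 10394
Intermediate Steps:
R*50 - 106 = 210*50 - 106 = 10500 - 106 = 10394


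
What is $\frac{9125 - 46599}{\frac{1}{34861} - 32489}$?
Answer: $\frac{653190557}{566299514} \approx 1.1534$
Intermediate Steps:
$\frac{9125 - 46599}{\frac{1}{34861} - 32489} = - \frac{37474}{\frac{1}{34861} - 32489} = - \frac{37474}{- \frac{1132599028}{34861}} = \left(-37474\right) \left(- \frac{34861}{1132599028}\right) = \frac{653190557}{566299514}$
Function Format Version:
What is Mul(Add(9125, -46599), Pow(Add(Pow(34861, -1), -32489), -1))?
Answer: Rational(653190557, 566299514) ≈ 1.1534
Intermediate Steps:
Mul(Add(9125, -46599), Pow(Add(Pow(34861, -1), -32489), -1)) = Mul(-37474, Pow(Add(Rational(1, 34861), -32489), -1)) = Mul(-37474, Pow(Rational(-1132599028, 34861), -1)) = Mul(-37474, Rational(-34861, 1132599028)) = Rational(653190557, 566299514)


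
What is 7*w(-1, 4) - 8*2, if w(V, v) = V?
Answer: -23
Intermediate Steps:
7*w(-1, 4) - 8*2 = 7*(-1) - 8*2 = -7 - 16 = -23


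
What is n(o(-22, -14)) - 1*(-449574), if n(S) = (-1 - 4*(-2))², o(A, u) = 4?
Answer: 449623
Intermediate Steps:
n(S) = 49 (n(S) = (-1 + 8)² = 7² = 49)
n(o(-22, -14)) - 1*(-449574) = 49 - 1*(-449574) = 49 + 449574 = 449623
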